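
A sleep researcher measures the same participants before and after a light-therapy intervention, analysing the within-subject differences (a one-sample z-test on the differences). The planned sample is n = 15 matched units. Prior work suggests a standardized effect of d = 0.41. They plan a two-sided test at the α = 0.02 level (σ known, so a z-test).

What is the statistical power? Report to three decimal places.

Power ≈ 0.230

Noncentrality parameter: δ = d·√n = 0.41 × √15 = 1.5879
Two-sided α = 0.02 → critical value z_{0.01} = 2.326.
Power = Φ(δ − 2.326) + Φ(−δ − 2.326) = Φ(-0.738) + Φ(-3.914) = 0.2301 + 0.0000 = 0.2302.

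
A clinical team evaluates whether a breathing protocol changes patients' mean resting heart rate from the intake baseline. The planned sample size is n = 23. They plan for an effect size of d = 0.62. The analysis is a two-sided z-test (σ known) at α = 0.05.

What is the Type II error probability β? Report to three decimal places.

Noncentrality parameter: δ = d·√n = 0.62 × √23 = 2.9734
Critical value for a two-sided test at α = 0.05: z_{α/2} = 1.960.
Power = Φ(δ − 1.960) + Φ(−δ − 1.960) = Φ(1.013) + Φ(-4.933) = 0.8446 + 0.0000 = 0.8446.
Type II error: β = 1 − power = 1 − 0.8446 = 0.1554.

β ≈ 0.155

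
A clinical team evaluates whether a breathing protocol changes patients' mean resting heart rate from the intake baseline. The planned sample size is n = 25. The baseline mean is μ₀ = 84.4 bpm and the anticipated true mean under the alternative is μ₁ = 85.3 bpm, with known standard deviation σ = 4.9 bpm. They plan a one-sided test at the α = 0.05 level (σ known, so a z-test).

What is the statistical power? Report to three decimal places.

Standardized effect: d = |μ₁ − μ₀| / σ = |85.3 − 84.4| / 4.9 = 0.1837
Noncentrality parameter: λ = d·√n = 0.1837 × √25 = 0.9184
One-sided α = 0.05 → critical value z_{0.05} = 1.645.
Power = Φ(λ − 1.645) = Φ(-0.726) = 0.2338.

Power ≈ 0.234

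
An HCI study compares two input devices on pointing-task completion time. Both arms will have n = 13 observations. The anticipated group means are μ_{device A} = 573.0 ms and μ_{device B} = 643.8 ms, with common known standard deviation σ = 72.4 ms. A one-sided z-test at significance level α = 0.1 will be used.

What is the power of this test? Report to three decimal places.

Standardized effect: d = |μ_{device A} − μ_{device B}| / σ = |573.0 − 643.8| / 72.4 = 0.9779
Noncentrality parameter: δ = d·√(n/2) = 0.9779 × √(13/2) = 2.4932
One-sided α = 0.1 → critical value z_{0.1} = 1.282.
Power = Φ(δ − 1.282) = Φ(1.212) = 0.8872.

Power ≈ 0.887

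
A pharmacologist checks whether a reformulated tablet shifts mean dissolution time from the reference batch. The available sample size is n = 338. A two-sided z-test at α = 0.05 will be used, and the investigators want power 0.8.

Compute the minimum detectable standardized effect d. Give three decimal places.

d ≈ 0.152

Required noncentrality: δ = z_{0.025} + z_{0.20} = 1.960 + 0.842 = 2.802.
(The second rejection-region term Φ(−δ − z_{α/2}) is negligible and dropped.)
δ = d·√n ⇒ d = δ/√n = 2.802/√338 = 0.1524.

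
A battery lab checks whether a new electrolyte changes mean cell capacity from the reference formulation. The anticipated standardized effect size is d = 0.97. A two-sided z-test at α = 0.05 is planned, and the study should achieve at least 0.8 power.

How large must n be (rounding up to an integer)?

For power 0.8 need Φ(δ − z_{0.025}) = 0.8, so δ = z_{0.025} + z_{0.20} = 1.960 + 0.842 = 2.802.
(For δ > 0 the lower-tail rejection region contributes negligibly to power, so the one-term inversion is standard.)
δ = d·√n ⇒ n = (δ/d)² = (2.802 / 0.97)² = 8.34.
Round up to the next whole unit.

n = 9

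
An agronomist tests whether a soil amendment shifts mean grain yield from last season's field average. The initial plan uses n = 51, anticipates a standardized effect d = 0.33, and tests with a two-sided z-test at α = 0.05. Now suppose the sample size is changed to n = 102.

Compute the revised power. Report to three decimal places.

Power ≈ 0.915

With n = 102: δ = d·√n = 0.33 × √102 = 3.3328. Critical value z_{0.025} = 1.960.
Revised power = Φ(δ − 1.960) + Φ(−δ − 1.960) = Φ(1.373) + Φ(-5.293) = 0.9151 + 0.0000 = 0.9151.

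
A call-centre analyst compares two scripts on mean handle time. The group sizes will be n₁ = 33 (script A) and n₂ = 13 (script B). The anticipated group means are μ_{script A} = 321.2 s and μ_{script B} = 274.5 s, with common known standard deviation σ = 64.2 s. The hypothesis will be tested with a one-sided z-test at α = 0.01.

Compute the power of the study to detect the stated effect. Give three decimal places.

Standardized effect: d = |μ_{script A} − μ_{script B}| / σ = |321.2 − 274.5| / 64.2 = 0.7274
Noncentrality parameter: δ = d / √(1/n₁ + 1/n₂) = 0.7274 / √(1/33 + 1/13) = 2.2214
One-sided α = 0.01 → critical value z_{0.01} = 2.326.
Power = P(Z > 2.326 − δ) = Φ(-0.105) = 0.4582.

Power ≈ 0.458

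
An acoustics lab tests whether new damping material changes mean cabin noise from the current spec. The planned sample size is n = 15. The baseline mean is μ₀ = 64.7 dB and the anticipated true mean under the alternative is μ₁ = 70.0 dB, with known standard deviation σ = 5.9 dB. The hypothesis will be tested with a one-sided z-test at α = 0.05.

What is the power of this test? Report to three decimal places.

Power ≈ 0.967

Standardized effect: d = |μ₁ − μ₀| / σ = |70.0 − 64.7| / 5.9 = 0.8983
Noncentrality parameter: δ = d·√n = 0.8983 × √15 = 3.4791
One-sided α = 0.05 → critical value z_{0.05} = 1.645.
Power = P(Z > 1.645 − δ) = Φ(1.834) = 0.9667.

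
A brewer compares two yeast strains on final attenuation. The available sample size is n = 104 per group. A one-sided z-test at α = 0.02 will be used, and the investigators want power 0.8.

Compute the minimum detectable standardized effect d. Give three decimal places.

Required noncentrality: δ = z_{0.02} + z_{0.20} = 2.054 + 0.842 = 2.895.
δ = d·√(n/2) ⇒ d = δ/√(n/2) = 2.895/√(104/2) = 0.4015.

d ≈ 0.402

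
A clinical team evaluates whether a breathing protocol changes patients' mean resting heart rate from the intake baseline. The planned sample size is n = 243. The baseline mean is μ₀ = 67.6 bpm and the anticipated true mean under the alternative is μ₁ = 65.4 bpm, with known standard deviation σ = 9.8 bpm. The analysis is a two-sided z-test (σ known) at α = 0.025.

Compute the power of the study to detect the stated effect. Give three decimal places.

Standardized effect: d = |μ₁ − μ₀| / σ = |65.4 − 67.6| / 9.8 = 0.2245
Noncentrality parameter: δ = d·√n = 0.2245 × √243 = 3.4994
Two-sided α = 0.025 → critical value z_{0.0125} = 2.241.
Power = Φ(δ − 2.241) + Φ(−δ − 2.241) = Φ(1.258) + Φ(-5.741) = 0.8958 + 0.0000 = 0.8958.

Power ≈ 0.896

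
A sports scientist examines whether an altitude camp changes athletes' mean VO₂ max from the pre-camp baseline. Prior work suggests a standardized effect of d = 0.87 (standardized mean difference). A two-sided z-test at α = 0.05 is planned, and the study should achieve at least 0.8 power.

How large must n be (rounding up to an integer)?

n = 11

For power 0.8 need Φ(δ − z_{0.025}) = 0.8, so δ = z_{0.025} + z_{0.20} = 1.960 + 0.842 = 2.802.
(For δ > 0 the lower-tail rejection region contributes negligibly to power, so the one-term inversion is standard.)
δ = d·√n ⇒ n = (δ/d)² = (2.802 / 0.87)² = 10.37.
Rounding up, n = 11.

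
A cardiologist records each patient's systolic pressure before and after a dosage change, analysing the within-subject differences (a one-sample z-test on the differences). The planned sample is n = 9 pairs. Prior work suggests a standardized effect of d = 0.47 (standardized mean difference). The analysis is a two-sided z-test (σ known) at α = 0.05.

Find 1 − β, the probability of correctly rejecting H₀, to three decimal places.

Power ≈ 0.292

Noncentrality parameter: δ = d·√n = 0.47 × √9 = 1.4100
Two-sided α = 0.05 → critical value z_{0.025} = 1.960.
Power = Φ(δ − 1.960) + Φ(−δ − 1.960) = Φ(-0.550) + Φ(-3.370) = 0.2912 + 0.0004 = 0.2915.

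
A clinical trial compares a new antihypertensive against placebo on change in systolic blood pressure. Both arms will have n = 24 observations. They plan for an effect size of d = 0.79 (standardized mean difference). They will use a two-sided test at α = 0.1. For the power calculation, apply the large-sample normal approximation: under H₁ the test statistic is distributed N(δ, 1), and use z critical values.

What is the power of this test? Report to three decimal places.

Power ≈ 0.863

Noncentrality parameter: δ = d·√(n/2) = 0.79 × √(24/2) = 2.7366
Critical value for a two-sided test at α = 0.1: z_{α/2} = 1.645.
Power = Φ(δ − 1.645) + Φ(−δ − 1.645) = Φ(1.092) + Φ(-4.381) = 0.8625 + 0.0000 = 0.8625.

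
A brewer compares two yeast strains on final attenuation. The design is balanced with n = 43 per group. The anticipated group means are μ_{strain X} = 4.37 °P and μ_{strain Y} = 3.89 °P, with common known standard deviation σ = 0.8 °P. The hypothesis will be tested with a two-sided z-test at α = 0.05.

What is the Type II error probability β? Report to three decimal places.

β ≈ 0.206

Standardized effect: d = |μ_{strain X} − μ_{strain Y}| / σ = |4.37 − 3.89| / 0.8 = 0.6000
Noncentrality parameter: δ = d·√(n/2) = 0.6000 × √(43/2) = 2.7821
Critical value for a two-sided test at α = 0.05: z_{α/2} = 1.960.
Power = Φ(δ − 1.960) + Φ(−δ − 1.960) = Φ(0.822) + Φ(-4.742) = 0.7945 + 0.0000 = 0.7945.
Type II error: β = 1 − power = 1 − 0.7945 = 0.2055.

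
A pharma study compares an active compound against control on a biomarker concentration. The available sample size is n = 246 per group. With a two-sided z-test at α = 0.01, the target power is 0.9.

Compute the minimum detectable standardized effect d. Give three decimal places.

Need Φ(δ − 2.576) = 0.9, so δ = 2.576 + 1.282 = 3.857.
(Lower-tail contribution to power is negligible for δ > 0.)
δ = d·√(n/2) ⇒ d = δ/√(n/2) = 3.857/√(246/2) = 0.3478.

d ≈ 0.348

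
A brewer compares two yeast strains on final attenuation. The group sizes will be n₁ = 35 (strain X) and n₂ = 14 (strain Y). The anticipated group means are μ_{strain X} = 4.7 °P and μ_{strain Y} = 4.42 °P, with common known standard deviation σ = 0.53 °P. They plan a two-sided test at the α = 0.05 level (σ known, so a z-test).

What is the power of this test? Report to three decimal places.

Standardized effect: d = |μ_{strain X} − μ_{strain Y}| / σ = |4.7 − 4.42| / 0.53 = 0.5283
Noncentrality parameter: δ = d / √(1/n₁ + 1/n₂) = 0.5283 / √(1/35 + 1/14) = 1.6706
Critical value for a two-sided test at α = 0.05: z_{α/2} = 1.960.
Power = Φ(δ − 1.960) + Φ(−δ − 1.960) = Φ(-0.289) + Φ(-3.631) = 0.3862 + 0.0001 = 0.3863.

Power ≈ 0.386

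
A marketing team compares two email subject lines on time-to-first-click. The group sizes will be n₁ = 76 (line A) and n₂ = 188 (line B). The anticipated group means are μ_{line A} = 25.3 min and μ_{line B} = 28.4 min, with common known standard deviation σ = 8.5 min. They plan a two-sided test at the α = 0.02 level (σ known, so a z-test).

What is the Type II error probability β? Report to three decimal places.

Standardized effect: d = |μ_{line A} − μ_{line B}| / σ = |25.3 − 28.4| / 8.5 = 0.3647
Noncentrality parameter: δ = d / √(1/n₁ + 1/n₂) = 0.3647 / √(1/76 + 1/188) = 2.6830
Two-sided α = 0.02 → critical value z_{0.01} = 2.326.
Power = Φ(δ − 2.326) + Φ(−δ − 2.326) = Φ(0.357) + Φ(-5.009) = 0.6393 + 0.0000 = 0.6393.
Type II error: β = 1 − power = 1 − 0.6393 = 0.3607.

β ≈ 0.361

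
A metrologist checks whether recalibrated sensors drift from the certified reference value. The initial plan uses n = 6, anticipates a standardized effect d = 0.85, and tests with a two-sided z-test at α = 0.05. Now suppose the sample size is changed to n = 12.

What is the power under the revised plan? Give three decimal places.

With n = 12: δ = d·√n = 0.85 × √12 = 2.9445. Critical value z_{0.025} = 1.960.
Revised power = Φ(δ − 1.960) + Φ(−δ − 1.960) = Φ(0.985) + Φ(-4.904) = 0.8376 + 0.0000 = 0.8376.

Power ≈ 0.838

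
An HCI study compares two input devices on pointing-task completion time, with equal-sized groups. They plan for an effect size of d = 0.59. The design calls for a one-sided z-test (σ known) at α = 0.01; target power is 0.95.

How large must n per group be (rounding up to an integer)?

Set Φ(δ − 2.326) = 0.95; then δ − 2.326 = Φ⁻¹(0.95) = 1.645, giving δ = 3.971.
δ = d·√(n/2) ⇒ n = 2(δ/d)² = 2 × (3.971 / 0.59)² = 90.61.
Rounding up, n = 91 per group.

n = 91 per group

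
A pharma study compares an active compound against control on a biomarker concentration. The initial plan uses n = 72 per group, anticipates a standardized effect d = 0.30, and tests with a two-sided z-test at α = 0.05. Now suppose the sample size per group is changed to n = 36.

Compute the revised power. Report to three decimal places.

With n = 36 per group: δ = d·√(n/2) = 0.30 × √(36/2) = 1.2728. Critical value z_{0.025} = 1.960.
Revised power = Φ(δ − 1.960) + Φ(−δ − 1.960) = Φ(-0.687) + Φ(-3.233) = 0.2460 + 0.0006 = 0.2466.

Power ≈ 0.247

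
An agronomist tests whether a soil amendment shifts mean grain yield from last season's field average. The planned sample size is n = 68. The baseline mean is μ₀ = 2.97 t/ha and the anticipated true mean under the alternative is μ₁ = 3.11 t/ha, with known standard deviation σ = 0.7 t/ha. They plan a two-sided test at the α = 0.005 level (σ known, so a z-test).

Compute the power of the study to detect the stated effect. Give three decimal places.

Power ≈ 0.123

Standardized effect: d = |μ₁ − μ₀| / σ = |3.11 − 2.97| / 0.7 = 0.2000
Noncentrality parameter: δ = d·√n = 0.2000 × √68 = 1.6492
Two-sided α = 0.005 → critical value z_{0.0025} = 2.807.
Power = Φ(δ − 2.807) + Φ(−δ − 2.807) = Φ(-1.158) + Φ(-4.456) = 0.1235 + 0.0000 = 0.1235.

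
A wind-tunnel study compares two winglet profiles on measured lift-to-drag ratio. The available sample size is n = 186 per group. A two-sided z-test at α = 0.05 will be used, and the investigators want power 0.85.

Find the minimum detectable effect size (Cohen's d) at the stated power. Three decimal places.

d ≈ 0.311

Need Φ(δ − 1.960) = 0.85, so δ = 1.960 + 1.036 = 2.996.
(The second rejection-region term Φ(−δ − z_{α/2}) is negligible and dropped.)
δ = d·√(n/2) ⇒ d = δ/√(n/2) = 2.996/√(186/2) = 0.3107.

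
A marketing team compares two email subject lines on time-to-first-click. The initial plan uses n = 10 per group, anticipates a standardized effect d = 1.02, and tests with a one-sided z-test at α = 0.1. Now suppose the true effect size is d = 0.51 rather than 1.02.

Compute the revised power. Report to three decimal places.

With d = 0.51: δ = d·√(n/2) = 0.51 × √(10/2) = 1.1404. Critical value z_{0.1} = 1.282.
Revised power = P(Z > 1.282 − δ) = Φ(-0.141) = 0.4439.

Power ≈ 0.444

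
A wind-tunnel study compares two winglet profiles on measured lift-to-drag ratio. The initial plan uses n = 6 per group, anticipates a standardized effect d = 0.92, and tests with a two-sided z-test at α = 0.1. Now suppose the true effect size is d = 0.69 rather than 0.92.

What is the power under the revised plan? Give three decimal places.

Power ≈ 0.329

With d = 0.69: δ = d·√(n/2) = 0.69 × √(6/2) = 1.1951. Critical value z_{0.05} = 1.645.
Revised power = Φ(δ − 1.645) + Φ(−δ − 1.645) = Φ(-0.450) + Φ(-2.840) = 0.3264 + 0.0023 = 0.3287.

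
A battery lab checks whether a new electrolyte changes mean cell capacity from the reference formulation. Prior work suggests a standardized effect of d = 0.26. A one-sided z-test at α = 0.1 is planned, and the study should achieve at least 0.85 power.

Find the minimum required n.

For power 0.85 need Φ(δ − z_{0.1}) = 0.85, so δ = z_{0.1} + z_{0.15} = 1.282 + 1.036 = 2.318.
δ = d·√n ⇒ n = (δ/d)² = (2.318 / 0.26)² = 79.48.
Rounding up, n = 80.

n = 80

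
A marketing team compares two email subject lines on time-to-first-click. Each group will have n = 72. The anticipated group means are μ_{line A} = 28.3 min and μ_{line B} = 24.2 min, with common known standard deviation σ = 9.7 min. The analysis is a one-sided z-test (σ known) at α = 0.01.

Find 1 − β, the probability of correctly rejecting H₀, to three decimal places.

Standardized effect: d = |μ_{line A} − μ_{line B}| / σ = |28.3 − 24.2| / 9.7 = 0.4227
Noncentrality parameter: λ = d·√(n/2) = 0.4227 × √(72/2) = 2.5361
Critical value for a one-sided test at α = 0.01: z_α = 2.326.
Power = P(Z > 2.326 − λ) = Φ(0.210) = 0.5831.

Power ≈ 0.583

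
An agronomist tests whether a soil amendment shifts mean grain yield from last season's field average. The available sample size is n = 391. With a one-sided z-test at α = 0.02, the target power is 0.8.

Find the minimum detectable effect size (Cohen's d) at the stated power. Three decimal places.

Required noncentrality: δ = z_{0.02} + z_{0.20} = 2.054 + 0.842 = 2.895.
δ = d·√n ⇒ d = δ/√n = 2.895/√391 = 0.1464.

d ≈ 0.146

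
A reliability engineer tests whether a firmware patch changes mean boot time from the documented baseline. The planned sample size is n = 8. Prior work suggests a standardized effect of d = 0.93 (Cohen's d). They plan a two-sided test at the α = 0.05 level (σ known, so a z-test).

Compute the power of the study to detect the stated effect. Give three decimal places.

Power ≈ 0.749

Noncentrality parameter: λ = d·√n = 0.93 × √8 = 2.6304
Two-sided α = 0.05 → critical value z_{0.025} = 1.960.
Power = Φ(λ − 1.960) + Φ(−λ − 1.960) = Φ(0.670) + Φ(-4.590) = 0.7487 + 0.0000 = 0.7487.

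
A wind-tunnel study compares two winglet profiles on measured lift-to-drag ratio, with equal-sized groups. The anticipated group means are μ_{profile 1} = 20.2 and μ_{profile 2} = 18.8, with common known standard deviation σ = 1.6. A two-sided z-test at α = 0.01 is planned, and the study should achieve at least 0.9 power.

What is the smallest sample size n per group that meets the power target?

Standardized effect: d = |μ_{profile 1} − μ_{profile 2}| / σ = |20.2 − 18.8| / 1.6 = 0.8750
Set Φ(δ − 2.576) = 0.9; then δ − 2.576 = Φ⁻¹(0.9) = 1.282, giving δ = 3.857.
(The Φ(−δ − z_{α/2}) term is vanishingly small for δ > 0 and is dropped in the standard sample-size formula.)
δ = d·√(n/2) ⇒ n = 2(δ/d)² = 2 × (3.857 / 0.8750)² = 38.87.
Rounding up, n = 39 per group.

n = 39 per group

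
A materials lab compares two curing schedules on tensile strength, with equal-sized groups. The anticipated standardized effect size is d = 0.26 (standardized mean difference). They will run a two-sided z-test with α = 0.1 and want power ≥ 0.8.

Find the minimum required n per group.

n = 183 per group

For power 0.8 need Φ(δ − z_{0.05}) = 0.8, so δ = z_{0.05} + z_{0.20} = 1.645 + 0.842 = 2.486.
(The Φ(−δ − z_{α/2}) term is vanishingly small for δ > 0 and is dropped in the standard sample-size formula.)
δ = d·√(n/2) ⇒ n = 2(δ/d)² = 2 × (2.486 / 0.26)² = 182.92.
Rounding up, n = 183 per group.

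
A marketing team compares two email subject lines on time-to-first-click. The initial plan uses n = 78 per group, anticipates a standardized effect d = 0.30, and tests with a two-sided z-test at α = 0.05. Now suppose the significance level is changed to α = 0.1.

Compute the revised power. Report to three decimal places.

δ = d·√(n/2) = 0.30 × √(78/2) = 1.8735 (unchanged). New critical value: z_{0.05} = 1.645.
Revised power = Φ(δ − 1.645) + Φ(−δ − 1.645) = Φ(0.229) + Φ(-3.518) = 0.5904 + 0.0002 = 0.5906.

Power ≈ 0.591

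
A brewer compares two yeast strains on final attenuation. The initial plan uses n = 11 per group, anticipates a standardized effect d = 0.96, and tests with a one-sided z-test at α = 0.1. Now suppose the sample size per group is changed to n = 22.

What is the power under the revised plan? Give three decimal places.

With n = 22 per group: δ = d·√(n/2) = 0.96 × √(22/2) = 3.1840. Critical value z_{0.1} = 1.282.
Revised power = Φ(δ − 1.282) = Φ(1.902) = 0.9714.

Power ≈ 0.971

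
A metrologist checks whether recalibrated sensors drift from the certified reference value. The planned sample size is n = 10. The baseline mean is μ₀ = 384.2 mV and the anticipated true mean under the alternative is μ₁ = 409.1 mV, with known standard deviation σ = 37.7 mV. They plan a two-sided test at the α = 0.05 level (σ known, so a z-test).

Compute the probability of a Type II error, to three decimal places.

Standardized effect: d = |μ₁ − μ₀| / σ = |409.1 − 384.2| / 37.7 = 0.6605
Noncentrality parameter: λ = d·√n = 0.6605 × √10 = 2.0886
Two-sided α = 0.05 → critical value z_{0.025} = 1.960.
Power = Φ(λ − 1.960) + Φ(−λ − 1.960) = Φ(0.129) + Φ(-4.049) = 0.5512 + 0.0000 = 0.5512.
Type II error: β = 1 − power = 1 − 0.5512 = 0.4488.

β ≈ 0.449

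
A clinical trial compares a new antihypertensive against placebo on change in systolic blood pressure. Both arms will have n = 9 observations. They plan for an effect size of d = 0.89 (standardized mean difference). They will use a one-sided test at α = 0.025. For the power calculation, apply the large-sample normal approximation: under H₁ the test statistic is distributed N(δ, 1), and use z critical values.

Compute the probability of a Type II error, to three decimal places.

β ≈ 0.529

Noncentrality parameter: δ = d·√(n/2) = 0.89 × √(9/2) = 1.8880
Critical value for a one-sided test at α = 0.025: z_α = 1.960.
Power = P(Z > 1.960 − δ) = Φ(-0.072) = 0.4713.
Type II error: β = 1 − power = 1 − 0.4713 = 0.5287.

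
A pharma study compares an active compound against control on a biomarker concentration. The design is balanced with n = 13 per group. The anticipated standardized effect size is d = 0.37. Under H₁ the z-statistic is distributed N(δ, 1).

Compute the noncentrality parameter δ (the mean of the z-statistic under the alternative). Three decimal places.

δ ≈ 0.943

δ = d·√(n/2) = 0.37 × √(13/2) = 0.9433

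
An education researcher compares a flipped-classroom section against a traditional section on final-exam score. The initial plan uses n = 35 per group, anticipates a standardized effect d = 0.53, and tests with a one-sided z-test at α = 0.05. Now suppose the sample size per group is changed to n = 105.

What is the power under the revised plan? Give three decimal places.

Power ≈ 0.986

With n = 105 per group: δ = d·√(n/2) = 0.53 × √(105/2) = 3.8402. Critical value z_{0.05} = 1.645.
Revised power = Φ(δ − 1.645) = Φ(2.195) = 0.9859.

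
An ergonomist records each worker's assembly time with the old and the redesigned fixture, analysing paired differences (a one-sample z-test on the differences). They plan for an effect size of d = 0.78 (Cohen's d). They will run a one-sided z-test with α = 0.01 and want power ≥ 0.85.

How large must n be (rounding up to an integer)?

Set Φ(δ − 2.326) = 0.85; then δ − 2.326 = Φ⁻¹(0.85) = 1.036, giving δ = 3.363.
δ = d·√n ⇒ n = (δ/d)² = (3.363 / 0.78)² = 18.59.
Rounding up, n = 19.

n = 19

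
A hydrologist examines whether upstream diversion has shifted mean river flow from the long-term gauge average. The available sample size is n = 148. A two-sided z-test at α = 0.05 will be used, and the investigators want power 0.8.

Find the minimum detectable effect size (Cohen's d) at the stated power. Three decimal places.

d ≈ 0.230

Need Φ(δ − 1.960) = 0.8, so δ = 1.960 + 0.842 = 2.802.
(Lower-tail contribution to power is negligible for δ > 0.)
δ = d·√n ⇒ d = δ/√n = 2.802/√148 = 0.2303.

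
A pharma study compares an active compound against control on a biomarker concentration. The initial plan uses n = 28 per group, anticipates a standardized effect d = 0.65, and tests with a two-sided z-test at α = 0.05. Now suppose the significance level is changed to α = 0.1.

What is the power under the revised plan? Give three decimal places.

δ = d·√(n/2) = 0.65 × √(28/2) = 2.4321 (unchanged). New critical value: z_{0.05} = 1.645.
Revised power = Φ(δ − 1.645) + Φ(−δ − 1.645) = Φ(0.787) + Φ(-4.077) = 0.7844 + 0.0000 = 0.7844.

Power ≈ 0.784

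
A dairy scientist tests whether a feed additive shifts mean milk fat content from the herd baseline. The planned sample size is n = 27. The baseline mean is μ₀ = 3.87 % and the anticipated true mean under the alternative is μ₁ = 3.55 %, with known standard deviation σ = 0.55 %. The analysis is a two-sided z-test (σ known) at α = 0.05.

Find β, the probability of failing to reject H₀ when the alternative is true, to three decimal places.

Standardized effect: d = |μ₁ − μ₀| / σ = |3.55 − 3.87| / 0.55 = 0.5818
Noncentrality parameter: δ = d·√n = 0.5818 × √27 = 3.0232
Critical value for a two-sided test at α = 0.05: z_{α/2} = 1.960.
Power = Φ(δ − 1.960) + Φ(−δ − 1.960) = Φ(1.063) + Φ(-4.983) = 0.8562 + 0.0000 = 0.8562.
Type II error: β = 1 − power = 1 − 0.8562 = 0.1438.

β ≈ 0.144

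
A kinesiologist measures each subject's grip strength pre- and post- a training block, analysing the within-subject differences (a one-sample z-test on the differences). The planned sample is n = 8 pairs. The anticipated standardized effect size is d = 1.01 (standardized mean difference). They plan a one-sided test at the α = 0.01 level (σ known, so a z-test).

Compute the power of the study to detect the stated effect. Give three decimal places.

Power ≈ 0.702

Noncentrality parameter: δ = d·√n = 1.01 × √8 = 2.8567
One-sided α = 0.01 → critical value z_{0.01} = 2.326.
Power = Φ(δ − 2.326) = Φ(0.530) = 0.7021.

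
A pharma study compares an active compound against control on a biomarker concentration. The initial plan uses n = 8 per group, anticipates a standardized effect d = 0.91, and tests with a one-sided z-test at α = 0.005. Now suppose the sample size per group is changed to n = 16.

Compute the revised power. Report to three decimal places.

Power ≈ 0.499

With n = 16 per group: δ = d·√(n/2) = 0.91 × √(16/2) = 2.5739. Critical value z_{0.005} = 2.576.
Revised power = P(Z > 2.576 − δ) = Φ(-0.002) = 0.4992.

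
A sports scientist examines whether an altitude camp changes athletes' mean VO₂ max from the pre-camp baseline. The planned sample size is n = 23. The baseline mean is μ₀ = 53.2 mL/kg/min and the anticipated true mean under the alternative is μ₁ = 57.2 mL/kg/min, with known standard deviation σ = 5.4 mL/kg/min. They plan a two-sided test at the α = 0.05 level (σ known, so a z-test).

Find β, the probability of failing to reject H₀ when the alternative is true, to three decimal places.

Standardized effect: d = |μ₁ − μ₀| / σ = |57.2 − 53.2| / 5.4 = 0.7407
Noncentrality parameter: δ = d·√n = 0.7407 × √23 = 3.5525
Two-sided α = 0.05 → critical value z_{0.025} = 1.960.
Power = Φ(δ − 1.960) + Φ(−δ − 1.960) = Φ(1.593) + Φ(-5.512) = 0.9444 + 0.0000 = 0.9444.
Type II error: β = 1 − power = 1 − 0.9444 = 0.0556.

β ≈ 0.056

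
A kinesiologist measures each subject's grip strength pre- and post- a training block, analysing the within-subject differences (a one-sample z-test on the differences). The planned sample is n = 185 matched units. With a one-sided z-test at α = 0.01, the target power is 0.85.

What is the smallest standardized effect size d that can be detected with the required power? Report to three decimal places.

d ≈ 0.247

Required noncentrality: δ = z_{0.01} + z_{0.15} = 2.326 + 1.036 = 3.363.
δ = d·√n ⇒ d = δ/√n = 3.363/√185 = 0.2472.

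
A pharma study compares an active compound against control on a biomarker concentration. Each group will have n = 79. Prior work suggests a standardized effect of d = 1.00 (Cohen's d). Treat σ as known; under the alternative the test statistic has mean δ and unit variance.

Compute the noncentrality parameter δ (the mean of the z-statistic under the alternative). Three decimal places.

δ = d·√(n/2) = 1.00 × √(79/2) = 6.2849

δ ≈ 6.285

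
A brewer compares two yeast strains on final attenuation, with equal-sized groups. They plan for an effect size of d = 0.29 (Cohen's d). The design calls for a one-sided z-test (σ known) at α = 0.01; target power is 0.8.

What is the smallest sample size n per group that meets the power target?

n = 239 per group

Set Φ(δ − 2.326) = 0.8; then δ − 2.326 = Φ⁻¹(0.8) = 0.842, giving δ = 3.168.
δ = d·√(n/2) ⇒ n = 2(δ/d)² = 2 × (3.168 / 0.29)² = 238.67.
Rounding up, n = 239 per group.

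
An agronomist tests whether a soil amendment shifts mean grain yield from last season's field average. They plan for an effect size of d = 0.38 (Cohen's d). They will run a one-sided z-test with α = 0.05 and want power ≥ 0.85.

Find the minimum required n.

For power 0.85 need Φ(δ − z_{0.05}) = 0.85, so δ = z_{0.05} + z_{0.15} = 1.645 + 1.036 = 2.681.
δ = d·√n ⇒ n = (δ/d)² = (2.681 / 0.38)² = 49.79.
Round up to the next whole unit.

n = 50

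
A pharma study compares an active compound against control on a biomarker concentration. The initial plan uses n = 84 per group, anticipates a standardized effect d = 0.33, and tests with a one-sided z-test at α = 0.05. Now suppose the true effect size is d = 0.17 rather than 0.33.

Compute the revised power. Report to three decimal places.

With d = 0.17: δ = d·√(n/2) = 0.17 × √(84/2) = 1.1017. Critical value z_{0.05} = 1.645.
Revised power = Φ(δ − 1.645) = Φ(-0.543) = 0.2935.

Power ≈ 0.294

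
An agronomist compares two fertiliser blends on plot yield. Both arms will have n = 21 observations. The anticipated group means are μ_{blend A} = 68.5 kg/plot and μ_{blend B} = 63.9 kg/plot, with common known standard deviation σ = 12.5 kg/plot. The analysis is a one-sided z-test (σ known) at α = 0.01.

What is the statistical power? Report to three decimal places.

Standardized effect: d = |μ_{blend A} − μ_{blend B}| / σ = |68.5 − 63.9| / 12.5 = 0.3680
Noncentrality parameter: δ = d·√(n/2) = 0.3680 × √(21/2) = 1.1925
Critical value for a one-sided test at α = 0.01: z_α = 2.326.
Power = Φ(δ − 2.326) = Φ(-1.134) = 0.1284.

Power ≈ 0.128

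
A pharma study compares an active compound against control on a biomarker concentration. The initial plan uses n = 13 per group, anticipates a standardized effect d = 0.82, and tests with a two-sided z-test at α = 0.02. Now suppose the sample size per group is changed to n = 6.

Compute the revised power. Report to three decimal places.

Power ≈ 0.183

With n = 6 per group: δ = d·√(n/2) = 0.82 × √(6/2) = 1.4203. Critical value z_{0.01} = 2.326.
Revised power = Φ(δ − 2.326) + Φ(−δ − 2.326) = Φ(-0.906) + Φ(-3.747) = 0.1825 + 0.0001 = 0.1825.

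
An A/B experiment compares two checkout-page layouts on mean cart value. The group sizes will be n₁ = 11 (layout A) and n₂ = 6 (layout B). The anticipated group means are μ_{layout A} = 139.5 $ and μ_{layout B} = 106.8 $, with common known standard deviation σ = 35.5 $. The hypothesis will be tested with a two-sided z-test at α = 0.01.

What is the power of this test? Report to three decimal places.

Power ≈ 0.223

Standardized effect: d = |μ_{layout A} − μ_{layout B}| / σ = |139.5 − 106.8| / 35.5 = 0.9211
Noncentrality parameter: λ = d / √(1/n₁ + 1/n₂) = 0.9211 / √(1/11 + 1/6) = 1.8150
Two-sided α = 0.01 → critical value z_{0.005} = 2.576.
Power = Φ(λ − 2.576) + Φ(−λ − 2.576) = Φ(-0.761) + Φ(-4.391) = 0.2234 + 0.0000 = 0.2234.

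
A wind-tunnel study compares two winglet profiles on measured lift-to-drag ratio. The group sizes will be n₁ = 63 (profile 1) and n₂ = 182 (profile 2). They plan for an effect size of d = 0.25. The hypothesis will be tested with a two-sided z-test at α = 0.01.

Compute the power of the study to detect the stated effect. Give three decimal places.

Power ≈ 0.193

Noncentrality parameter: δ = d / √(1/n₁ + 1/n₂) = 0.25 / √(1/63 + 1/182) = 1.7103
Critical value for a two-sided test at α = 0.01: z_{α/2} = 2.576.
Power = Φ(δ − 2.576) + Φ(−δ − 2.576) = Φ(-0.866) + Φ(-4.286) = 0.1934 + 0.0000 = 0.1934.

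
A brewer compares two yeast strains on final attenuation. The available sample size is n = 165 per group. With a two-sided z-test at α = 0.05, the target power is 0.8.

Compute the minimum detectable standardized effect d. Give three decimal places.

d ≈ 0.308

Need Φ(δ − 1.960) = 0.8, so δ = 1.960 + 0.842 = 2.802.
(Lower-tail contribution to power is negligible for δ > 0.)
δ = d·√(n/2) ⇒ d = δ/√(n/2) = 2.802/√(165/2) = 0.3084.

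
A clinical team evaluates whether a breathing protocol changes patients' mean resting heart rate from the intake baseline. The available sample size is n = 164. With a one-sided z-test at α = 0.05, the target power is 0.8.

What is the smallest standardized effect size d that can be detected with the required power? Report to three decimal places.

d ≈ 0.194

Need Φ(δ − 1.645) = 0.8, so δ = 1.645 + 0.842 = 2.486.
δ = d·√n ⇒ d = δ/√n = 2.486/√164 = 0.1942.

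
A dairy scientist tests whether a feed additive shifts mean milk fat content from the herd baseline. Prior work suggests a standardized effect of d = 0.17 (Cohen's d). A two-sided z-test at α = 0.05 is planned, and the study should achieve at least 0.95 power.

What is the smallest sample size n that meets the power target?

For power 0.95 need Φ(δ − z_{0.025}) = 0.95, so δ = z_{0.025} + z_{0.05} = 1.960 + 1.645 = 3.605.
(The Φ(−δ − z_{α/2}) term is vanishingly small for δ > 0 and is dropped in the standard sample-size formula.)
δ = d·√n ⇒ n = (δ/d)² = (3.605 / 0.17)² = 449.64.
Round up to the next whole unit.

n = 450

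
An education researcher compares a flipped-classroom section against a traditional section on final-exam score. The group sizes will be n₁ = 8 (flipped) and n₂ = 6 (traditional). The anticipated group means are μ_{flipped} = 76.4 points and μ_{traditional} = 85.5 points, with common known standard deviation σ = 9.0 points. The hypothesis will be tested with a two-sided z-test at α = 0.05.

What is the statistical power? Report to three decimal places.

Power ≈ 0.465

Standardized effect: d = |μ_{flipped} − μ_{traditional}| / σ = |76.4 − 85.5| / 9.0 = 1.0111
Noncentrality parameter: δ = d / √(1/n₁ + 1/n₂) = 1.0111 / √(1/8 + 1/6) = 1.8722
Critical value for a two-sided test at α = 0.05: z_{α/2} = 1.960.
Power = Φ(δ − 1.960) + Φ(−δ − 1.960) = Φ(-0.088) + Φ(-3.832) = 0.4650 + 0.0001 = 0.4651.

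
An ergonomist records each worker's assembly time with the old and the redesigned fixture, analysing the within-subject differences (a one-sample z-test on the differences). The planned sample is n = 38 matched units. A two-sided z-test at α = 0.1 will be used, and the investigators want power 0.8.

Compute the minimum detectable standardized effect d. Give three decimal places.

d ≈ 0.403

Required noncentrality: δ = z_{0.05} + z_{0.20} = 1.645 + 0.842 = 2.486.
(Lower-tail contribution to power is negligible for δ > 0.)
δ = d·√n ⇒ d = δ/√n = 2.486/√38 = 0.4034.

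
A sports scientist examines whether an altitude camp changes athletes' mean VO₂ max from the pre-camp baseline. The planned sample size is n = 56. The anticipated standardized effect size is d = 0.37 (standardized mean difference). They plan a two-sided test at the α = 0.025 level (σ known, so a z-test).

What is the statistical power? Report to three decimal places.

Power ≈ 0.701

Noncentrality parameter: δ = d·√n = 0.37 × √56 = 2.7688
Two-sided α = 0.025 → critical value z_{0.0125} = 2.241.
Power = Φ(δ − 2.241) + Φ(−δ − 2.241) = Φ(0.527) + Φ(-5.010) = 0.7011 + 0.0000 = 0.7011.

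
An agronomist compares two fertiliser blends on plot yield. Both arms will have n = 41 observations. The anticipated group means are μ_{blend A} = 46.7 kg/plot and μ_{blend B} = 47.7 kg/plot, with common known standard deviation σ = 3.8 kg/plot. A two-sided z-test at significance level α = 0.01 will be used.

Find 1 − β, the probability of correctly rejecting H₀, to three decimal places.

Standardized effect: d = |μ_{blend A} − μ_{blend B}| / σ = |46.7 − 47.7| / 3.8 = 0.2632
Noncentrality parameter: δ = d·√(n/2) = 0.2632 × √(41/2) = 1.1915
Two-sided α = 0.01 → critical value z_{0.005} = 2.576.
Power = Φ(δ − 2.576) + Φ(−δ − 2.576) = Φ(-1.384) + Φ(-3.767) = 0.0831 + 0.0001 = 0.0832.

Power ≈ 0.083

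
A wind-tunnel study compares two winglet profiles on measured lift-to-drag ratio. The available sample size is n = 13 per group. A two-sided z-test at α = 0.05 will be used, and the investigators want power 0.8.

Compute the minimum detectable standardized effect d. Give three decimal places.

d ≈ 1.099

Need Φ(δ − 1.960) = 0.8, so δ = 1.960 + 0.842 = 2.802.
(The second rejection-region term Φ(−δ − z_{α/2}) is negligible and dropped.)
δ = d·√(n/2) ⇒ d = δ/√(n/2) = 2.802/√(13/2) = 1.0989.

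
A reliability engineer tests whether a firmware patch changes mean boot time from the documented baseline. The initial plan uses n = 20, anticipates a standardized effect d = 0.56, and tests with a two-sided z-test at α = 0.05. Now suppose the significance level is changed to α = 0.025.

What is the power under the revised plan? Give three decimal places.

δ = d·√n = 0.56 × √20 = 2.5044 (unchanged). New critical value: z_{0.0125} = 2.241.
Revised power = Φ(δ − 2.241) + Φ(−δ − 2.241) = Φ(0.263) + Φ(-4.746) = 0.6037 + 0.0000 = 0.6037.

Power ≈ 0.604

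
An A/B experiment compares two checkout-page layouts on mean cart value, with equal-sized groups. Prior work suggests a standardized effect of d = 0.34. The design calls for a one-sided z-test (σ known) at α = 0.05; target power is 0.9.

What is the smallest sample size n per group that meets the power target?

For power 0.9 need Φ(δ − z_{0.05}) = 0.9, so δ = z_{0.05} + z_{0.10} = 1.645 + 1.282 = 2.926.
δ = d·√(n/2) ⇒ n = 2(δ/d)² = 2 × (2.926 / 0.34)² = 148.16.
Round up to the next whole unit.

n = 149 per group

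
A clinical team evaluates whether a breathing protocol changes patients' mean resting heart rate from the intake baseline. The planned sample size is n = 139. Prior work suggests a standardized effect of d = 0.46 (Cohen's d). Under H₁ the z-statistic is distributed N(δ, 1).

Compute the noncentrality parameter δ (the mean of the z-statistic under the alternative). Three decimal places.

δ ≈ 5.423

δ = d·√n = 0.46 × √139 = 5.4233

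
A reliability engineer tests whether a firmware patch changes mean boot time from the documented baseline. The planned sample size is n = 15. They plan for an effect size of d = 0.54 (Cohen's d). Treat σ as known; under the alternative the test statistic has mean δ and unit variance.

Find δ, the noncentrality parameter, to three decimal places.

δ ≈ 2.091

The noncentrality parameter scales effect size by the design's sample-size factor: δ = d·√n = 0.54 × √15 = 2.0914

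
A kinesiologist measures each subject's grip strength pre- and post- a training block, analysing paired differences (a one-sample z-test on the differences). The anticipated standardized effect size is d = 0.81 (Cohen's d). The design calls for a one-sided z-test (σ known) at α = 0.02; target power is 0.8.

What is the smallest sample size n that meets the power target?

n = 13

Set Φ(δ − 2.054) = 0.8; then δ − 2.054 = Φ⁻¹(0.8) = 0.842, giving δ = 2.895.
δ = d·√n ⇒ n = (δ/d)² = (2.895 / 0.81)² = 12.78.
Round up to the next whole unit.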